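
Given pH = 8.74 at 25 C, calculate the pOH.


pOH = 14 - pH
pOH = 14 - 8.74
pOH = 5.26

5.26


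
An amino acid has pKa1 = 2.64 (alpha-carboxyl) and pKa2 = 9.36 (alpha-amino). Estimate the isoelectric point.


pI = (pKa1 + pKa2) / 2
pI = (2.64 + 9.36) / 2
pI = 6.0

6.0


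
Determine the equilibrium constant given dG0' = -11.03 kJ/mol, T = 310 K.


Keq = exp(-dG0 * 1000 / (R * T))
Keq = exp(-(-11.03) * 1000 / (8.314 * 310))
Keq = 72.212

72.212


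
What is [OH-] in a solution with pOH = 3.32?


[OH-] = 10^(-pOH)
[OH-] = 10^(-3.32)
[OH-] = 4.786e-04 M

4.786e-04 M


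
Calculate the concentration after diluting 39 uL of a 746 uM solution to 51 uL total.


C2 = C1 * V1 / V2
C2 = 746 * 39 / 51
C2 = 570.4706 uM

570.4706 uM


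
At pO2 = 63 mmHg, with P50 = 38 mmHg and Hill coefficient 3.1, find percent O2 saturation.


Y = pO2^n / (P50^n + pO2^n)
Y = 63^3.1 / (38^3.1 + 63^3.1)
Y = 82.74%

82.74%


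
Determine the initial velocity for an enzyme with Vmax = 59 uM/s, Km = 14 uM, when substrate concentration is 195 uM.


v = Vmax * [S] / (Km + [S])
v = 59 * 195 / (14 + 195)
v = 55.0478 uM/s

55.0478 uM/s


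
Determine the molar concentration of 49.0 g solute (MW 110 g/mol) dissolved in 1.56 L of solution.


C = (mass / MW) / volume
C = (49.0 / 110) / 1.56
C = 0.2855 M

0.2855 M


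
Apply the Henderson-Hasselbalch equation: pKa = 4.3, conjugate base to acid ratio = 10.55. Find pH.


pH = pKa + log10([A-]/[HA])
pH = 4.3 + log10(10.55)
pH = 5.3233

5.3233


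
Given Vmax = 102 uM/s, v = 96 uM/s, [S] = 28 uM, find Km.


Km = [S] * (Vmax - v) / v
Km = 28 * (102 - 96) / 96
Km = 1.75 uM

1.75 uM


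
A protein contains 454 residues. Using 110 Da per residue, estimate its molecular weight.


MW = n_residues * 110 Da
MW = 454 * 110
MW = 49940 Da

49940 Da


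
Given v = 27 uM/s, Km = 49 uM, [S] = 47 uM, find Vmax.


Vmax = v * (Km + [S]) / [S]
Vmax = 27 * (49 + 47) / 47
Vmax = 55.1489 uM/s

55.1489 uM/s


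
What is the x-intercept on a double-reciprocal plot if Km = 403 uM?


x-intercept = -1/Km
= -1/403
= -0.0025 1/uM

-0.0025 1/uM


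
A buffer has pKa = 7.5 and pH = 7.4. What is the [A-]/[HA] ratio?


[A-]/[HA] = 10^(pH - pKa)
= 10^(7.4 - 7.5)
= 0.7943

0.7943


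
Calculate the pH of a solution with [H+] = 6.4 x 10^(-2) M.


pH = -log10([H+])
pH = -log10(6.4 x 10^(-2))
pH = 1.1938

1.1938


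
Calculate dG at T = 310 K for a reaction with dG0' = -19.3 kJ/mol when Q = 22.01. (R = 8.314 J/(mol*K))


dG = dG0' + RT * ln(Q) / 1000
dG = -19.3 + 8.314 * 310 * ln(22.01) / 1000
dG = -11.3322 kJ/mol

-11.3322 kJ/mol


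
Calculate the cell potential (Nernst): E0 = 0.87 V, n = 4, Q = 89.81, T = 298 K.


E = E0 - (RT/nF) * ln(Q)
E = 0.87 - (8.314 * 298 / (4 * 96485)) * ln(89.81)
E = 0.8411 V

0.8411 V


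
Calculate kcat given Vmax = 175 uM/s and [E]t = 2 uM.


kcat = Vmax / [E]t
kcat = 175 / 2
kcat = 87.5 s^-1

87.5 s^-1


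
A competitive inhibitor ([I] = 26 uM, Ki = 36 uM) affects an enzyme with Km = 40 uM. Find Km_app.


Km_app = Km * (1 + [I]/Ki)
Km_app = 40 * (1 + 26/36)
Km_app = 68.8889 uM

68.8889 uM


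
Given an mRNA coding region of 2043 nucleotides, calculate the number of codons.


codons = nucleotides / 3
codons = 2043 / 3 = 681

681


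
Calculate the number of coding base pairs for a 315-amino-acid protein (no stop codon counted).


Each amino acid = 1 codon = 3 bp
bp = 315 * 3 = 945 bp

945 bp


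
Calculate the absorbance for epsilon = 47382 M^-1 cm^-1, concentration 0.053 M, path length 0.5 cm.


A = epsilon * c * l
A = 47382 * 0.053 * 0.5
A = 1255.623

1255.623


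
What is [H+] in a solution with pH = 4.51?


[H+] = 10^(-pH)
[H+] = 10^(-4.51)
[H+] = 3.090e-05 M

3.090e-05 M


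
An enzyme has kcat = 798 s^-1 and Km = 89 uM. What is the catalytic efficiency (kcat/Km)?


Catalytic efficiency = kcat / Km
= 798 / 89
= 8.9663 uM^-1*s^-1

8.9663 uM^-1*s^-1


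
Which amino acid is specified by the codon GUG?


Standard genetic code lookup.
Codon GUG -> Val

Val


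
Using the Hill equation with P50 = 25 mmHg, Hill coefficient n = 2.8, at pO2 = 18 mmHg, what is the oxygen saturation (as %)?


Y = pO2^n / (P50^n + pO2^n)
Y = 18^2.8 / (25^2.8 + 18^2.8)
Y = 28.5%

28.5%


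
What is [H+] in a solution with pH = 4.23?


[H+] = 10^(-pH)
[H+] = 10^(-4.23)
[H+] = 5.888e-05 M

5.888e-05 M


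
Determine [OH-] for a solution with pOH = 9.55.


[OH-] = 10^(-pOH)
[OH-] = 10^(-9.55)
[OH-] = 2.818e-10 M

2.818e-10 M


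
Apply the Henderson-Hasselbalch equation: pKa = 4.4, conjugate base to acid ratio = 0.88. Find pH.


pH = pKa + log10([A-]/[HA])
pH = 4.4 + log10(0.88)
pH = 4.3445

4.3445


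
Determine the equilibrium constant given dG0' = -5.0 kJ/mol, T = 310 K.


Keq = exp(-dG0 * 1000 / (R * T))
Keq = exp(-(-5.0) * 1000 / (8.314 * 310))
Keq = 6.9586

6.9586


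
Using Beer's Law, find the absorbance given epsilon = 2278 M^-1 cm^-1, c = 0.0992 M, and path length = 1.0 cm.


A = epsilon * c * l
A = 2278 * 0.0992 * 1.0
A = 225.9776

225.9776


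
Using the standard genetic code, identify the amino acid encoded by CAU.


Standard genetic code lookup.
Codon CAU -> His

His


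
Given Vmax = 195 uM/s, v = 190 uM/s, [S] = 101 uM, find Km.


Km = [S] * (Vmax - v) / v
Km = 101 * (195 - 190) / 190
Km = 2.6579 uM

2.6579 uM


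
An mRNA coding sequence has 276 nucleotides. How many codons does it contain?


codons = nucleotides / 3
codons = 276 / 3 = 92

92


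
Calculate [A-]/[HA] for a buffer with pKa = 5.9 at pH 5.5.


[A-]/[HA] = 10^(pH - pKa)
= 10^(5.5 - 5.9)
= 0.3981

0.3981


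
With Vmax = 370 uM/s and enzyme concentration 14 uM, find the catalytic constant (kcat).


kcat = Vmax / [E]t
kcat = 370 / 14
kcat = 26.4286 s^-1

26.4286 s^-1


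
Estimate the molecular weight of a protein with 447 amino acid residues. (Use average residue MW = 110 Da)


MW = n_residues * 110 Da
MW = 447 * 110
MW = 49170 Da

49170 Da


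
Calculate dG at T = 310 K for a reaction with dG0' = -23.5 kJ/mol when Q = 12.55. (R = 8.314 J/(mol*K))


dG = dG0' + RT * ln(Q) / 1000
dG = -23.5 + 8.314 * 310 * ln(12.55) / 1000
dG = -16.98 kJ/mol

-16.98 kJ/mol


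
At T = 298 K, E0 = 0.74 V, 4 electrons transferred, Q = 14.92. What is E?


E = E0 - (RT/nF) * ln(Q)
E = 0.74 - (8.314 * 298 / (4 * 96485)) * ln(14.92)
E = 0.7226 V

0.7226 V


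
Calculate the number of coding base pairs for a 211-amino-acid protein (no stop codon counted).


Each amino acid = 1 codon = 3 bp
bp = 211 * 3 = 633 bp

633 bp


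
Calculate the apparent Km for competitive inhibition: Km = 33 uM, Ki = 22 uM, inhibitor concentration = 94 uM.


Km_app = Km * (1 + [I]/Ki)
Km_app = 33 * (1 + 94/22)
Km_app = 174.0 uM

174.0 uM


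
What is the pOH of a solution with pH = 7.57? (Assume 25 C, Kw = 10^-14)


pOH = 14 - pH
pOH = 14 - 7.57
pOH = 6.43

6.43


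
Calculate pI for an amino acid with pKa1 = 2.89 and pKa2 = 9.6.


pI = (pKa1 + pKa2) / 2
pI = (2.89 + 9.6) / 2
pI = 6.245

6.245


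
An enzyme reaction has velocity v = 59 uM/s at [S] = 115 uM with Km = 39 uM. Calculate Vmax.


Vmax = v * (Km + [S]) / [S]
Vmax = 59 * (39 + 115) / 115
Vmax = 79.0087 uM/s

79.0087 uM/s


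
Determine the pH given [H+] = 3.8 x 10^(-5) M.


pH = -log10([H+])
pH = -log10(3.8 x 10^(-5))
pH = 4.4202

4.4202


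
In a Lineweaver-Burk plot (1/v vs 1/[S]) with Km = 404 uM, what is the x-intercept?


x-intercept = -1/Km
= -1/404
= -0.0025 1/uM

-0.0025 1/uM


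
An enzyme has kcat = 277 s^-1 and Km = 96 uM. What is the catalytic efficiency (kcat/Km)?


Catalytic efficiency = kcat / Km
= 277 / 96
= 2.8854 uM^-1*s^-1

2.8854 uM^-1*s^-1


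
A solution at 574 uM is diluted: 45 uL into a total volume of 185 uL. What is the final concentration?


C2 = C1 * V1 / V2
C2 = 574 * 45 / 185
C2 = 139.6216 uM

139.6216 uM


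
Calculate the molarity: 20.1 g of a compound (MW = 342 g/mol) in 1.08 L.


C = (mass / MW) / volume
C = (20.1 / 342) / 1.08
C = 0.0544 M

0.0544 M


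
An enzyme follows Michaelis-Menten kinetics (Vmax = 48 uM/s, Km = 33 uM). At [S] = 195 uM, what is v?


v = Vmax * [S] / (Km + [S])
v = 48 * 195 / (33 + 195)
v = 41.0526 uM/s

41.0526 uM/s


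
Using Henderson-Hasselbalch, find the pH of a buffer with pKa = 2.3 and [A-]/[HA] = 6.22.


pH = pKa + log10([A-]/[HA])
pH = 2.3 + log10(6.22)
pH = 3.0938

3.0938


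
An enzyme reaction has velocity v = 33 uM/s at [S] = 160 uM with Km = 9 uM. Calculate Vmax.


Vmax = v * (Km + [S]) / [S]
Vmax = 33 * (9 + 160) / 160
Vmax = 34.8563 uM/s

34.8563 uM/s


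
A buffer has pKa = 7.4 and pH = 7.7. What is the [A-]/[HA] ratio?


[A-]/[HA] = 10^(pH - pKa)
= 10^(7.7 - 7.4)
= 1.9953

1.9953


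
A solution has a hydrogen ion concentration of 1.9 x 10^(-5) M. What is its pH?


pH = -log10([H+])
pH = -log10(1.9 x 10^(-5))
pH = 4.7212

4.7212


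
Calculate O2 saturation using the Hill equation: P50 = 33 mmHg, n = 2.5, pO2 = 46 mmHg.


Y = pO2^n / (P50^n + pO2^n)
Y = 46^2.5 / (33^2.5 + 46^2.5)
Y = 69.64%

69.64%


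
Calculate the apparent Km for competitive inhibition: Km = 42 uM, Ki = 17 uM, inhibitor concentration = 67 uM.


Km_app = Km * (1 + [I]/Ki)
Km_app = 42 * (1 + 67/17)
Km_app = 207.5294 uM

207.5294 uM


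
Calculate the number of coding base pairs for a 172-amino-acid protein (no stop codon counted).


Each amino acid = 1 codon = 3 bp
bp = 172 * 3 = 516 bp

516 bp


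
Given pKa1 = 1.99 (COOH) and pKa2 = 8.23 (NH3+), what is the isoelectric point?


pI = (pKa1 + pKa2) / 2
pI = (1.99 + 8.23) / 2
pI = 5.11

5.11


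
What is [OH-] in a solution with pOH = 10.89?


[OH-] = 10^(-pOH)
[OH-] = 10^(-10.89)
[OH-] = 1.288e-11 M

1.288e-11 M


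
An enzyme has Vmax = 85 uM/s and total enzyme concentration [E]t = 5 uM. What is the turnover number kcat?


kcat = Vmax / [E]t
kcat = 85 / 5
kcat = 17.0 s^-1

17.0 s^-1


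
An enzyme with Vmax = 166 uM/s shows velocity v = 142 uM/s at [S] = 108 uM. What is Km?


Km = [S] * (Vmax - v) / v
Km = 108 * (166 - 142) / 142
Km = 18.2535 uM

18.2535 uM


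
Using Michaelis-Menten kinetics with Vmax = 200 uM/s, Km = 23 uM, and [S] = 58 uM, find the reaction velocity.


v = Vmax * [S] / (Km + [S])
v = 200 * 58 / (23 + 58)
v = 143.2099 uM/s

143.2099 uM/s


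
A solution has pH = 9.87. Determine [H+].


[H+] = 10^(-pH)
[H+] = 10^(-9.87)
[H+] = 1.349e-10 M

1.349e-10 M


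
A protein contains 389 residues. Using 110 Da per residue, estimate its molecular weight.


MW = n_residues * 110 Da
MW = 389 * 110
MW = 42790 Da

42790 Da


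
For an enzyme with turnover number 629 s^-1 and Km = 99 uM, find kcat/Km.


Catalytic efficiency = kcat / Km
= 629 / 99
= 6.3535 uM^-1*s^-1

6.3535 uM^-1*s^-1


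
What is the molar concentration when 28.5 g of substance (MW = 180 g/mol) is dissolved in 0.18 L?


C = (mass / MW) / volume
C = (28.5 / 180) / 0.18
C = 0.8796 M

0.8796 M


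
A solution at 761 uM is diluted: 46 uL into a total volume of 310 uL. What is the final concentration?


C2 = C1 * V1 / V2
C2 = 761 * 46 / 310
C2 = 112.9226 uM

112.9226 uM


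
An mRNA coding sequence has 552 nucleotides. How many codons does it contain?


codons = nucleotides / 3
codons = 552 / 3 = 184

184


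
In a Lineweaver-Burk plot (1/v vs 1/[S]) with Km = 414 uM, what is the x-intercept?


x-intercept = -1/Km
= -1/414
= -0.0024 1/uM

-0.0024 1/uM


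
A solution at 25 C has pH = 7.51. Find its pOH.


pOH = 14 - pH
pOH = 14 - 7.51
pOH = 6.49

6.49


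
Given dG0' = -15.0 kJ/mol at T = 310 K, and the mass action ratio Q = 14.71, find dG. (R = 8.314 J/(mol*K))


dG = dG0' + RT * ln(Q) / 1000
dG = -15.0 + 8.314 * 310 * ln(14.71) / 1000
dG = -8.0708 kJ/mol

-8.0708 kJ/mol


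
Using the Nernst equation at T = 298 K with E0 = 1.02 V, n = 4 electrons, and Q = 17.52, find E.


E = E0 - (RT/nF) * ln(Q)
E = 1.02 - (8.314 * 298 / (4 * 96485)) * ln(17.52)
E = 1.0016 V

1.0016 V


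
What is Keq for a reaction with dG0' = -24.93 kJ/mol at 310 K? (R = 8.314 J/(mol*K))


Keq = exp(-dG0 * 1000 / (R * T))
Keq = exp(-(-24.93) * 1000 / (8.314 * 310))
Keq = 15879.1688

15879.1688


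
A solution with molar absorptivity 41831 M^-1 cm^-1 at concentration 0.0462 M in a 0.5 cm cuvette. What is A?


A = epsilon * c * l
A = 41831 * 0.0462 * 0.5
A = 966.2961

966.2961


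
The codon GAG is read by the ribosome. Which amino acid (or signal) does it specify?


Standard genetic code lookup.
Codon GAG -> Glu

Glu


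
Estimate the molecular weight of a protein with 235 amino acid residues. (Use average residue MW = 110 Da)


MW = n_residues * 110 Da
MW = 235 * 110
MW = 25850 Da

25850 Da


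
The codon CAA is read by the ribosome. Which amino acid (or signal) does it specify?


Standard genetic code lookup.
Codon CAA -> Gln

Gln


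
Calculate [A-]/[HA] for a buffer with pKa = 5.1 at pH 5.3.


[A-]/[HA] = 10^(pH - pKa)
= 10^(5.3 - 5.1)
= 1.5849

1.5849


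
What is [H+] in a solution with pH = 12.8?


[H+] = 10^(-pH)
[H+] = 10^(-12.8)
[H+] = 1.585e-13 M

1.585e-13 M


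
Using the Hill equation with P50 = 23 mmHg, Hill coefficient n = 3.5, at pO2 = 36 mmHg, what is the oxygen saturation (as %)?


Y = pO2^n / (P50^n + pO2^n)
Y = 36^3.5 / (23^3.5 + 36^3.5)
Y = 82.75%

82.75%


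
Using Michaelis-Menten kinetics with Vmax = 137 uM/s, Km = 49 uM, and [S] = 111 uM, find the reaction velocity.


v = Vmax * [S] / (Km + [S])
v = 137 * 111 / (49 + 111)
v = 95.0438 uM/s

95.0438 uM/s


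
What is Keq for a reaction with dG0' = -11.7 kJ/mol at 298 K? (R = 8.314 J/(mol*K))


Keq = exp(-dG0 * 1000 / (R * T))
Keq = exp(-(-11.7) * 1000 / (8.314 * 298))
Keq = 112.4339

112.4339


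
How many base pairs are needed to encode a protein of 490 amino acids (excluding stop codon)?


Each amino acid = 1 codon = 3 bp
bp = 490 * 3 = 1470 bp

1470 bp


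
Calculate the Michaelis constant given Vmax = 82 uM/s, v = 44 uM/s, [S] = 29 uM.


Km = [S] * (Vmax - v) / v
Km = 29 * (82 - 44) / 44
Km = 25.0455 uM

25.0455 uM


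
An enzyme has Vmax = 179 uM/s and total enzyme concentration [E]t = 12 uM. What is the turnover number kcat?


kcat = Vmax / [E]t
kcat = 179 / 12
kcat = 14.9167 s^-1

14.9167 s^-1


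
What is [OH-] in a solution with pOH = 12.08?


[OH-] = 10^(-pOH)
[OH-] = 10^(-12.08)
[OH-] = 8.318e-13 M

8.318e-13 M


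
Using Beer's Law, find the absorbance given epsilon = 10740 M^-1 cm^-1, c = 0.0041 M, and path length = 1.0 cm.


A = epsilon * c * l
A = 10740 * 0.0041 * 1.0
A = 44.034

44.034


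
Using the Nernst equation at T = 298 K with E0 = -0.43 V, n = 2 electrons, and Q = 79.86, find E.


E = E0 - (RT/nF) * ln(Q)
E = -0.43 - (8.314 * 298 / (2 * 96485)) * ln(79.86)
E = -0.4862 V

-0.4862 V


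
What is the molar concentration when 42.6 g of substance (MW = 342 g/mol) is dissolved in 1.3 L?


C = (mass / MW) / volume
C = (42.6 / 342) / 1.3
C = 0.0958 M

0.0958 M


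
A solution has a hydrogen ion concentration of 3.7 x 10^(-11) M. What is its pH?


pH = -log10([H+])
pH = -log10(3.7 x 10^(-11))
pH = 10.4318

10.4318


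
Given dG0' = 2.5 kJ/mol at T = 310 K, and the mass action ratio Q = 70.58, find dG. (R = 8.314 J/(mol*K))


dG = dG0' + RT * ln(Q) / 1000
dG = 2.5 + 8.314 * 310 * ln(70.58) / 1000
dG = 13.4711 kJ/mol

13.4711 kJ/mol


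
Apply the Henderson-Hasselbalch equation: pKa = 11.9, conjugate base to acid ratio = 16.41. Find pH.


pH = pKa + log10([A-]/[HA])
pH = 11.9 + log10(16.41)
pH = 13.1151

13.1151


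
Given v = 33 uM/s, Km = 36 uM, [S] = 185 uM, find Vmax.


Vmax = v * (Km + [S]) / [S]
Vmax = 33 * (36 + 185) / 185
Vmax = 39.4216 uM/s

39.4216 uM/s


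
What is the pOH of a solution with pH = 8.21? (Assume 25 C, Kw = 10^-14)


pOH = 14 - pH
pOH = 14 - 8.21
pOH = 5.79

5.79


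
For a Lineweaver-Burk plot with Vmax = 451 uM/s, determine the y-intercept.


y-intercept = 1/Vmax
= 1/451
= 0.0022 s/uM

0.0022 s/uM


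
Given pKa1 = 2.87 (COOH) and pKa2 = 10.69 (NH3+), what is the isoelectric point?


pI = (pKa1 + pKa2) / 2
pI = (2.87 + 10.69) / 2
pI = 6.78

6.78


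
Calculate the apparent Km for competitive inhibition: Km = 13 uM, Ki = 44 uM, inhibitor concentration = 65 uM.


Km_app = Km * (1 + [I]/Ki)
Km_app = 13 * (1 + 65/44)
Km_app = 32.2045 uM

32.2045 uM


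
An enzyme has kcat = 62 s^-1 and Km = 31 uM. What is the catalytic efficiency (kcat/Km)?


Catalytic efficiency = kcat / Km
= 62 / 31
= 2.0 uM^-1*s^-1

2.0 uM^-1*s^-1


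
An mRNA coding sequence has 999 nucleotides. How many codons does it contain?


codons = nucleotides / 3
codons = 999 / 3 = 333

333


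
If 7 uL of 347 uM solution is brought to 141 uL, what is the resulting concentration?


C2 = C1 * V1 / V2
C2 = 347 * 7 / 141
C2 = 17.227 uM

17.227 uM


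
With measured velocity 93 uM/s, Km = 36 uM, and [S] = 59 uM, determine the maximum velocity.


Vmax = v * (Km + [S]) / [S]
Vmax = 93 * (36 + 59) / 59
Vmax = 149.7458 uM/s

149.7458 uM/s


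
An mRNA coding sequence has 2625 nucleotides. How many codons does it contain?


codons = nucleotides / 3
codons = 2625 / 3 = 875

875


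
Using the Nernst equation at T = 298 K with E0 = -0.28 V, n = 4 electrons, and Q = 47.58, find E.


E = E0 - (RT/nF) * ln(Q)
E = -0.28 - (8.314 * 298 / (4 * 96485)) * ln(47.58)
E = -0.3048 V

-0.3048 V


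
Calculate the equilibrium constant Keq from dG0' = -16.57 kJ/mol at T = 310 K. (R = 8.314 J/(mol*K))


Keq = exp(-dG0 * 1000 / (R * T))
Keq = exp(-(-16.57) * 1000 / (8.314 * 310))
Keq = 619.6217

619.6217


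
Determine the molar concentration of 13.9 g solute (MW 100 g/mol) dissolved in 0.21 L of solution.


C = (mass / MW) / volume
C = (13.9 / 100) / 0.21
C = 0.6619 M

0.6619 M


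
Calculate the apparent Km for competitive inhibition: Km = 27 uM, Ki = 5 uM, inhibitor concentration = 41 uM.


Km_app = Km * (1 + [I]/Ki)
Km_app = 27 * (1 + 41/5)
Km_app = 248.4 uM

248.4 uM


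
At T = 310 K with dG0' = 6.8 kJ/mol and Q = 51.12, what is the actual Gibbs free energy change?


dG = dG0' + RT * ln(Q) / 1000
dG = 6.8 + 8.314 * 310 * ln(51.12) / 1000
dG = 16.9397 kJ/mol

16.9397 kJ/mol


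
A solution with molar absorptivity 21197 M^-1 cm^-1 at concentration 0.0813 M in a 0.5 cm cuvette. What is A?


A = epsilon * c * l
A = 21197 * 0.0813 * 0.5
A = 861.6581

861.6581


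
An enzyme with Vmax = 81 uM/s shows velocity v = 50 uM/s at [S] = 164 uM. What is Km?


Km = [S] * (Vmax - v) / v
Km = 164 * (81 - 50) / 50
Km = 101.68 uM

101.68 uM


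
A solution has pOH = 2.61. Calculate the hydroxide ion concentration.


[OH-] = 10^(-pOH)
[OH-] = 10^(-2.61)
[OH-] = 0.0025 M

0.0025 M


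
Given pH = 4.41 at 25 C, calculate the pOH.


pOH = 14 - pH
pOH = 14 - 4.41
pOH = 9.59

9.59


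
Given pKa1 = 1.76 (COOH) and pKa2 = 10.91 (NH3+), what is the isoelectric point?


pI = (pKa1 + pKa2) / 2
pI = (1.76 + 10.91) / 2
pI = 6.335

6.335


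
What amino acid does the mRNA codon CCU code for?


Standard genetic code lookup.
Codon CCU -> Pro

Pro


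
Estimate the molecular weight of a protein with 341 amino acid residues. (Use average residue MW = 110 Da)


MW = n_residues * 110 Da
MW = 341 * 110
MW = 37510 Da

37510 Da


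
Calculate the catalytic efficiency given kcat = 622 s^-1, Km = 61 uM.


Catalytic efficiency = kcat / Km
= 622 / 61
= 10.1967 uM^-1*s^-1

10.1967 uM^-1*s^-1


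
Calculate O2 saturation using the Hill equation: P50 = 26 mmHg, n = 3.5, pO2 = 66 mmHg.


Y = pO2^n / (P50^n + pO2^n)
Y = 66^3.5 / (26^3.5 + 66^3.5)
Y = 96.3%

96.3%


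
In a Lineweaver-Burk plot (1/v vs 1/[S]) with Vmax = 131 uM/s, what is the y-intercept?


y-intercept = 1/Vmax
= 1/131
= 0.0076 s/uM

0.0076 s/uM


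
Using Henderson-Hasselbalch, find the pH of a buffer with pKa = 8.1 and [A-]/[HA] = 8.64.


pH = pKa + log10([A-]/[HA])
pH = 8.1 + log10(8.64)
pH = 9.0365

9.0365


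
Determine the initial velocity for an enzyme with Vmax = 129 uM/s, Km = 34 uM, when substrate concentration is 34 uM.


v = Vmax * [S] / (Km + [S])
v = 129 * 34 / (34 + 34)
v = 64.5 uM/s

64.5 uM/s


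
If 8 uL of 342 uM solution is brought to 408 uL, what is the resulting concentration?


C2 = C1 * V1 / V2
C2 = 342 * 8 / 408
C2 = 6.7059 uM

6.7059 uM


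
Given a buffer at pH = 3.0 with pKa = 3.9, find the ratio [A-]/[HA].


[A-]/[HA] = 10^(pH - pKa)
= 10^(3.0 - 3.9)
= 0.1259

0.1259


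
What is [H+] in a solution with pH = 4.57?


[H+] = 10^(-pH)
[H+] = 10^(-4.57)
[H+] = 2.692e-05 M

2.692e-05 M


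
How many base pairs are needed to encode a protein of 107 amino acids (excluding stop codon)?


Each amino acid = 1 codon = 3 bp
bp = 107 * 3 = 321 bp

321 bp


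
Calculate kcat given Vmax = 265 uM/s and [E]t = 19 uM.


kcat = Vmax / [E]t
kcat = 265 / 19
kcat = 13.9474 s^-1

13.9474 s^-1


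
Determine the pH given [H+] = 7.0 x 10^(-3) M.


pH = -log10([H+])
pH = -log10(7.0 x 10^(-3))
pH = 2.1549

2.1549


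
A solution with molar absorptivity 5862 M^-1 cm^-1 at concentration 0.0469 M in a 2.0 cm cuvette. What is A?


A = epsilon * c * l
A = 5862 * 0.0469 * 2.0
A = 549.8556

549.8556


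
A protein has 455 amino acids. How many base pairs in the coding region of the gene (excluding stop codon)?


Each amino acid = 1 codon = 3 bp
bp = 455 * 3 = 1365 bp

1365 bp


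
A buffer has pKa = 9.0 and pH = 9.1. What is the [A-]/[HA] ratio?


[A-]/[HA] = 10^(pH - pKa)
= 10^(9.1 - 9.0)
= 1.2589

1.2589


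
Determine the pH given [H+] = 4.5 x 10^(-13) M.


pH = -log10([H+])
pH = -log10(4.5 x 10^(-13))
pH = 12.3468

12.3468


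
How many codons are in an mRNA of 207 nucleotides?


codons = nucleotides / 3
codons = 207 / 3 = 69

69


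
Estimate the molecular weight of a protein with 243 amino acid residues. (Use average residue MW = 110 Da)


MW = n_residues * 110 Da
MW = 243 * 110
MW = 26730 Da

26730 Da


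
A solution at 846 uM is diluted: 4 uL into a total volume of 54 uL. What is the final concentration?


C2 = C1 * V1 / V2
C2 = 846 * 4 / 54
C2 = 62.6667 uM

62.6667 uM


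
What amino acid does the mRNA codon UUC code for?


Standard genetic code lookup.
Codon UUC -> Phe

Phe


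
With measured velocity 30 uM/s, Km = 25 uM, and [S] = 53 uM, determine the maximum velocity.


Vmax = v * (Km + [S]) / [S]
Vmax = 30 * (25 + 53) / 53
Vmax = 44.1509 uM/s

44.1509 uM/s


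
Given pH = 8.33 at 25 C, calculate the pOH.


pOH = 14 - pH
pOH = 14 - 8.33
pOH = 5.67

5.67


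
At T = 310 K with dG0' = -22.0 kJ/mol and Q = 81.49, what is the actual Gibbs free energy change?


dG = dG0' + RT * ln(Q) / 1000
dG = -22.0 + 8.314 * 310 * ln(81.49) / 1000
dG = -10.6585 kJ/mol

-10.6585 kJ/mol


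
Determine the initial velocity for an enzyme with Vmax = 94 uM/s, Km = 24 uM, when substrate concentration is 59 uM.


v = Vmax * [S] / (Km + [S])
v = 94 * 59 / (24 + 59)
v = 66.8193 uM/s

66.8193 uM/s


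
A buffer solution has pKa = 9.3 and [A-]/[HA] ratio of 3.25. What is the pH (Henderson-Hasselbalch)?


pH = pKa + log10([A-]/[HA])
pH = 9.3 + log10(3.25)
pH = 9.8119

9.8119


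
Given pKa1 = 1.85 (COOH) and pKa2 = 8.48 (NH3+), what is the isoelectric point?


pI = (pKa1 + pKa2) / 2
pI = (1.85 + 8.48) / 2
pI = 5.165

5.165


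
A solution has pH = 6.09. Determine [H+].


[H+] = 10^(-pH)
[H+] = 10^(-6.09)
[H+] = 8.128e-07 M

8.128e-07 M


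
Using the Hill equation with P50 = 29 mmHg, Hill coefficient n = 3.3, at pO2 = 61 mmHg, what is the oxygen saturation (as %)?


Y = pO2^n / (P50^n + pO2^n)
Y = 61^3.3 / (29^3.3 + 61^3.3)
Y = 92.08%

92.08%


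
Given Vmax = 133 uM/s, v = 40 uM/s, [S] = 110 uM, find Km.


Km = [S] * (Vmax - v) / v
Km = 110 * (133 - 40) / 40
Km = 255.75 uM

255.75 uM


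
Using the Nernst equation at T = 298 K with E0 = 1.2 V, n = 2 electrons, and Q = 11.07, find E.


E = E0 - (RT/nF) * ln(Q)
E = 1.2 - (8.314 * 298 / (2 * 96485)) * ln(11.07)
E = 1.1691 V

1.1691 V


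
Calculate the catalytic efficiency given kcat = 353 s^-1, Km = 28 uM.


Catalytic efficiency = kcat / Km
= 353 / 28
= 12.6071 uM^-1*s^-1

12.6071 uM^-1*s^-1


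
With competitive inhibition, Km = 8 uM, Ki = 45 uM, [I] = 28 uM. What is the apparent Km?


Km_app = Km * (1 + [I]/Ki)
Km_app = 8 * (1 + 28/45)
Km_app = 12.9778 uM

12.9778 uM


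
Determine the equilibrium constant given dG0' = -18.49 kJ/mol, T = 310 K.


Keq = exp(-dG0 * 1000 / (R * T))
Keq = exp(-(-18.49) * 1000 / (8.314 * 310))
Keq = 1305.1369

1305.1369


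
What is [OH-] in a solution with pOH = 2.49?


[OH-] = 10^(-pOH)
[OH-] = 10^(-2.49)
[OH-] = 0.0032 M

0.0032 M


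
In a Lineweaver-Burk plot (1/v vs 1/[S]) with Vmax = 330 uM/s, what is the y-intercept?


y-intercept = 1/Vmax
= 1/330
= 0.003 s/uM

0.003 s/uM


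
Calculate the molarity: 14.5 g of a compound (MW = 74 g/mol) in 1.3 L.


C = (mass / MW) / volume
C = (14.5 / 74) / 1.3
C = 0.1507 M

0.1507 M


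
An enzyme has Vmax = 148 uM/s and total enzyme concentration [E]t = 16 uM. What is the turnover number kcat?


kcat = Vmax / [E]t
kcat = 148 / 16
kcat = 9.25 s^-1

9.25 s^-1


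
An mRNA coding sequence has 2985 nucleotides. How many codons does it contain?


codons = nucleotides / 3
codons = 2985 / 3 = 995

995


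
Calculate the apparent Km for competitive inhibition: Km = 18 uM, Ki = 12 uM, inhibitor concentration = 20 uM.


Km_app = Km * (1 + [I]/Ki)
Km_app = 18 * (1 + 20/12)
Km_app = 48.0 uM

48.0 uM


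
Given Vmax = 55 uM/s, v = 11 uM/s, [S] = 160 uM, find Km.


Km = [S] * (Vmax - v) / v
Km = 160 * (55 - 11) / 11
Km = 640.0 uM

640.0 uM


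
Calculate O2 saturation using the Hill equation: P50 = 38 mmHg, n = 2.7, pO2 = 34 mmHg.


Y = pO2^n / (P50^n + pO2^n)
Y = 34^2.7 / (38^2.7 + 34^2.7)
Y = 42.55%

42.55%


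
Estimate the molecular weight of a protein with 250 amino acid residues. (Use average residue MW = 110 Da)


MW = n_residues * 110 Da
MW = 250 * 110
MW = 27500 Da

27500 Da


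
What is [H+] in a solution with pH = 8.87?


[H+] = 10^(-pH)
[H+] = 10^(-8.87)
[H+] = 1.349e-09 M

1.349e-09 M


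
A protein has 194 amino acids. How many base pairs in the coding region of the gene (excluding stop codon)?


Each amino acid = 1 codon = 3 bp
bp = 194 * 3 = 582 bp

582 bp


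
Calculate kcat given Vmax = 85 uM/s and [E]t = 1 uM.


kcat = Vmax / [E]t
kcat = 85 / 1
kcat = 85.0 s^-1

85.0 s^-1


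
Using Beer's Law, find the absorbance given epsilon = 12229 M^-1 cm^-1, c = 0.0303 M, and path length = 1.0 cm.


A = epsilon * c * l
A = 12229 * 0.0303 * 1.0
A = 370.5387

370.5387


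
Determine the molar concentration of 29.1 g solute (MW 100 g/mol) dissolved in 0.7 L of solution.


C = (mass / MW) / volume
C = (29.1 / 100) / 0.7
C = 0.4157 M

0.4157 M


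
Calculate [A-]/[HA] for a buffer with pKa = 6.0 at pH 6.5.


[A-]/[HA] = 10^(pH - pKa)
= 10^(6.5 - 6.0)
= 3.1623

3.1623


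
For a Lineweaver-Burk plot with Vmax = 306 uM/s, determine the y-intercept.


y-intercept = 1/Vmax
= 1/306
= 0.0033 s/uM

0.0033 s/uM


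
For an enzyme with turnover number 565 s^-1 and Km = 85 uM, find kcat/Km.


Catalytic efficiency = kcat / Km
= 565 / 85
= 6.6471 uM^-1*s^-1

6.6471 uM^-1*s^-1


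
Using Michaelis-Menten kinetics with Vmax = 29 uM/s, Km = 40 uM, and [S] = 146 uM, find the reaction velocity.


v = Vmax * [S] / (Km + [S])
v = 29 * 146 / (40 + 146)
v = 22.7634 uM/s

22.7634 uM/s


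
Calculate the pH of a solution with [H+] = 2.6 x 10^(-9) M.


pH = -log10([H+])
pH = -log10(2.6 x 10^(-9))
pH = 8.585

8.585


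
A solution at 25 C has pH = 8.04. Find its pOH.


pOH = 14 - pH
pOH = 14 - 8.04
pOH = 5.96

5.96


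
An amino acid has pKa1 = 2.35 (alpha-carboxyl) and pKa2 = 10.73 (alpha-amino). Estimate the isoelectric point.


pI = (pKa1 + pKa2) / 2
pI = (2.35 + 10.73) / 2
pI = 6.54

6.54


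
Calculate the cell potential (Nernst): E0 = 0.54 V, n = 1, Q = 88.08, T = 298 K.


E = E0 - (RT/nF) * ln(Q)
E = 0.54 - (8.314 * 298 / (1 * 96485)) * ln(88.08)
E = 0.425 V

0.425 V


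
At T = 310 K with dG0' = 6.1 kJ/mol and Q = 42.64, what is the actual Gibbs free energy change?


dG = dG0' + RT * ln(Q) / 1000
dG = 6.1 + 8.314 * 310 * ln(42.64) / 1000
dG = 15.7722 kJ/mol

15.7722 kJ/mol


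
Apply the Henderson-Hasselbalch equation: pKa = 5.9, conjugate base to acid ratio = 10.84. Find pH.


pH = pKa + log10([A-]/[HA])
pH = 5.9 + log10(10.84)
pH = 6.935

6.935


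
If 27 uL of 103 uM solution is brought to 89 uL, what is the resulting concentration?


C2 = C1 * V1 / V2
C2 = 103 * 27 / 89
C2 = 31.2472 uM

31.2472 uM


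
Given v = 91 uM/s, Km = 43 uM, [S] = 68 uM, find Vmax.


Vmax = v * (Km + [S]) / [S]
Vmax = 91 * (43 + 68) / 68
Vmax = 148.5441 uM/s

148.5441 uM/s


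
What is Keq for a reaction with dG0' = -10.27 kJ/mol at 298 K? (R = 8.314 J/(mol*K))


Keq = exp(-dG0 * 1000 / (R * T))
Keq = exp(-(-10.27) * 1000 / (8.314 * 298))
Keq = 63.1294

63.1294


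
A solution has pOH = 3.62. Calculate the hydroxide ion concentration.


[OH-] = 10^(-pOH)
[OH-] = 10^(-3.62)
[OH-] = 2.399e-04 M

2.399e-04 M


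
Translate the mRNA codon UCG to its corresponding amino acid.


Standard genetic code lookup.
Codon UCG -> Ser

Ser


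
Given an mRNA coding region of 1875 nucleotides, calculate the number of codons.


codons = nucleotides / 3
codons = 1875 / 3 = 625

625


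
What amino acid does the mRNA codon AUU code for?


Standard genetic code lookup.
Codon AUU -> Ile

Ile


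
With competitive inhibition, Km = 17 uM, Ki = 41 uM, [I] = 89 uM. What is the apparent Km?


Km_app = Km * (1 + [I]/Ki)
Km_app = 17 * (1 + 89/41)
Km_app = 53.9024 uM

53.9024 uM


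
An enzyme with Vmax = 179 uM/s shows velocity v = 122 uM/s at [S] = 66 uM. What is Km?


Km = [S] * (Vmax - v) / v
Km = 66 * (179 - 122) / 122
Km = 30.8361 uM

30.8361 uM


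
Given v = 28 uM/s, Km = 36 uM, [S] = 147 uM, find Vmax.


Vmax = v * (Km + [S]) / [S]
Vmax = 28 * (36 + 147) / 147
Vmax = 34.8571 uM/s

34.8571 uM/s


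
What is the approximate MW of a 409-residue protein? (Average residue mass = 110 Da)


MW = n_residues * 110 Da
MW = 409 * 110
MW = 44990 Da

44990 Da


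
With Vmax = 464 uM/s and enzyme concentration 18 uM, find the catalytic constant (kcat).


kcat = Vmax / [E]t
kcat = 464 / 18
kcat = 25.7778 s^-1

25.7778 s^-1


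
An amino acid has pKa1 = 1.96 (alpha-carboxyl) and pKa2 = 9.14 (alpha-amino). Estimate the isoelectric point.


pI = (pKa1 + pKa2) / 2
pI = (1.96 + 9.14) / 2
pI = 5.55

5.55


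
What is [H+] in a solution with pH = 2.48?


[H+] = 10^(-pH)
[H+] = 10^(-2.48)
[H+] = 0.0033 M

0.0033 M


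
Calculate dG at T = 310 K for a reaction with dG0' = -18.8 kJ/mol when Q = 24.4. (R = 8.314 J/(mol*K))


dG = dG0' + RT * ln(Q) / 1000
dG = -18.8 + 8.314 * 310 * ln(24.4) / 1000
dG = -10.5665 kJ/mol

-10.5665 kJ/mol


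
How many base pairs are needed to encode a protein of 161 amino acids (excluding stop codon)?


Each amino acid = 1 codon = 3 bp
bp = 161 * 3 = 483 bp

483 bp


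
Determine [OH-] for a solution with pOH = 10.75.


[OH-] = 10^(-pOH)
[OH-] = 10^(-10.75)
[OH-] = 1.778e-11 M

1.778e-11 M


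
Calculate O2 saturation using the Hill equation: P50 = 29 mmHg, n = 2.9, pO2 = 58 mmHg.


Y = pO2^n / (P50^n + pO2^n)
Y = 58^2.9 / (29^2.9 + 58^2.9)
Y = 88.19%

88.19%


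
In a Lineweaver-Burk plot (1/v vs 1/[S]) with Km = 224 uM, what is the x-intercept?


x-intercept = -1/Km
= -1/224
= -0.0045 1/uM

-0.0045 1/uM


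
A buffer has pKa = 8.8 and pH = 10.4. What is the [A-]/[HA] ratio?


[A-]/[HA] = 10^(pH - pKa)
= 10^(10.4 - 8.8)
= 39.8107

39.8107


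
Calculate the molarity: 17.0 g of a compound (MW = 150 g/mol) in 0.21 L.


C = (mass / MW) / volume
C = (17.0 / 150) / 0.21
C = 0.5397 M

0.5397 M


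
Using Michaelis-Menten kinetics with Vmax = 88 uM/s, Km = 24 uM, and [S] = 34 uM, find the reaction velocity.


v = Vmax * [S] / (Km + [S])
v = 88 * 34 / (24 + 34)
v = 51.5862 uM/s

51.5862 uM/s


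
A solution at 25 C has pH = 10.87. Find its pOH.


pOH = 14 - pH
pOH = 14 - 10.87
pOH = 3.13

3.13


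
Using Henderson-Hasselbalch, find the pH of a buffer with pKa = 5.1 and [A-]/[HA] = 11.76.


pH = pKa + log10([A-]/[HA])
pH = 5.1 + log10(11.76)
pH = 6.1704

6.1704


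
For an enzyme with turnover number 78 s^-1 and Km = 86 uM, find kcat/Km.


Catalytic efficiency = kcat / Km
= 78 / 86
= 0.907 uM^-1*s^-1

0.907 uM^-1*s^-1


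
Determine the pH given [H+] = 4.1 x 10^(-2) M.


pH = -log10([H+])
pH = -log10(4.1 x 10^(-2))
pH = 1.3872

1.3872


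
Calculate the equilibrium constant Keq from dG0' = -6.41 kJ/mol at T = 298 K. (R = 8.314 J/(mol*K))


Keq = exp(-dG0 * 1000 / (R * T))
Keq = exp(-(-6.41) * 1000 / (8.314 * 298))
Keq = 13.2926

13.2926


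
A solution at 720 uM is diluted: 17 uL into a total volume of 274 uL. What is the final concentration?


C2 = C1 * V1 / V2
C2 = 720 * 17 / 274
C2 = 44.6715 uM

44.6715 uM


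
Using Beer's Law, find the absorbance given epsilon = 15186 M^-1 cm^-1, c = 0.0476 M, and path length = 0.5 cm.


A = epsilon * c * l
A = 15186 * 0.0476 * 0.5
A = 361.4268

361.4268


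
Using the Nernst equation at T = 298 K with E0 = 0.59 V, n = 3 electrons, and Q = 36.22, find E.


E = E0 - (RT/nF) * ln(Q)
E = 0.59 - (8.314 * 298 / (3 * 96485)) * ln(36.22)
E = 0.5593 V

0.5593 V


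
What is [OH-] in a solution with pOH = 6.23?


[OH-] = 10^(-pOH)
[OH-] = 10^(-6.23)
[OH-] = 5.888e-07 M

5.888e-07 M


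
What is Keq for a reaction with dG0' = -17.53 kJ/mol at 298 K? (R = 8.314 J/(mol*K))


Keq = exp(-dG0 * 1000 / (R * T))
Keq = exp(-(-17.53) * 1000 / (8.314 * 298))
Keq = 1182.6057

1182.6057


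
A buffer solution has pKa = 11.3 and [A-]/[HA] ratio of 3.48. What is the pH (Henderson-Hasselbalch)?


pH = pKa + log10([A-]/[HA])
pH = 11.3 + log10(3.48)
pH = 11.8416

11.8416


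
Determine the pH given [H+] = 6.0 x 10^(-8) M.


pH = -log10([H+])
pH = -log10(6.0 x 10^(-8))
pH = 7.2218

7.2218


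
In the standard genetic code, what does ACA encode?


Standard genetic code lookup.
Codon ACA -> Thr

Thr


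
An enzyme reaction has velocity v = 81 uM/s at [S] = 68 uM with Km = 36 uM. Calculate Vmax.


Vmax = v * (Km + [S]) / [S]
Vmax = 81 * (36 + 68) / 68
Vmax = 123.8824 uM/s

123.8824 uM/s


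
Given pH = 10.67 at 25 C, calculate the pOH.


pOH = 14 - pH
pOH = 14 - 10.67
pOH = 3.33

3.33


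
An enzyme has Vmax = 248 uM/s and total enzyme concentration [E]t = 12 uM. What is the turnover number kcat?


kcat = Vmax / [E]t
kcat = 248 / 12
kcat = 20.6667 s^-1

20.6667 s^-1


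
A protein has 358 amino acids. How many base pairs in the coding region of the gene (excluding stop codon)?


Each amino acid = 1 codon = 3 bp
bp = 358 * 3 = 1074 bp

1074 bp


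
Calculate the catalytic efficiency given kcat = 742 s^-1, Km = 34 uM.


Catalytic efficiency = kcat / Km
= 742 / 34
= 21.8235 uM^-1*s^-1

21.8235 uM^-1*s^-1


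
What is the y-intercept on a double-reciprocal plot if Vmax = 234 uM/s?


y-intercept = 1/Vmax
= 1/234
= 0.0043 s/uM

0.0043 s/uM


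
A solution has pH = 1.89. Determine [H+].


[H+] = 10^(-pH)
[H+] = 10^(-1.89)
[H+] = 0.0129 M

0.0129 M


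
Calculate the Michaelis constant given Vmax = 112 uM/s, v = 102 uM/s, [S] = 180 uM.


Km = [S] * (Vmax - v) / v
Km = 180 * (112 - 102) / 102
Km = 17.6471 uM

17.6471 uM


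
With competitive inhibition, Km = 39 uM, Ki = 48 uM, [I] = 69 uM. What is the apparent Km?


Km_app = Km * (1 + [I]/Ki)
Km_app = 39 * (1 + 69/48)
Km_app = 95.0625 uM

95.0625 uM


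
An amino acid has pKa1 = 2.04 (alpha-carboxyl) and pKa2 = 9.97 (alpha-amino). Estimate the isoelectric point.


pI = (pKa1 + pKa2) / 2
pI = (2.04 + 9.97) / 2
pI = 6.005

6.005


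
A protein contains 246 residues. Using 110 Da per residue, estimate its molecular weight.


MW = n_residues * 110 Da
MW = 246 * 110
MW = 27060 Da

27060 Da


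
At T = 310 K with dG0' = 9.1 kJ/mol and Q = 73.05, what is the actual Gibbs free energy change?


dG = dG0' + RT * ln(Q) / 1000
dG = 9.1 + 8.314 * 310 * ln(73.05) / 1000
dG = 20.1597 kJ/mol

20.1597 kJ/mol


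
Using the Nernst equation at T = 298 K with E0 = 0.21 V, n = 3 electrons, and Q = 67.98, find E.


E = E0 - (RT/nF) * ln(Q)
E = 0.21 - (8.314 * 298 / (3 * 96485)) * ln(67.98)
E = 0.1739 V

0.1739 V


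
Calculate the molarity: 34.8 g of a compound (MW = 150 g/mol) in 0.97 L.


C = (mass / MW) / volume
C = (34.8 / 150) / 0.97
C = 0.2392 M

0.2392 M


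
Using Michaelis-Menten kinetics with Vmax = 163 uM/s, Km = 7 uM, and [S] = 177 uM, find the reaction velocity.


v = Vmax * [S] / (Km + [S])
v = 163 * 177 / (7 + 177)
v = 156.7989 uM/s

156.7989 uM/s


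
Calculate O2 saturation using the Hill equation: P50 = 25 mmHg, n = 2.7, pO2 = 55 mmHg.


Y = pO2^n / (P50^n + pO2^n)
Y = 55^2.7 / (25^2.7 + 55^2.7)
Y = 89.37%

89.37%


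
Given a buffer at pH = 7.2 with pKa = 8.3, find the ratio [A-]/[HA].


[A-]/[HA] = 10^(pH - pKa)
= 10^(7.2 - 8.3)
= 0.0794

0.0794


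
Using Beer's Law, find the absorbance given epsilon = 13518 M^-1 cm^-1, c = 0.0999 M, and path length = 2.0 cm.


A = epsilon * c * l
A = 13518 * 0.0999 * 2.0
A = 2700.8964

2700.8964


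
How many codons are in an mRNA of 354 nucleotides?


codons = nucleotides / 3
codons = 354 / 3 = 118

118


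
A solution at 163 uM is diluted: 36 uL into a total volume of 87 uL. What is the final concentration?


C2 = C1 * V1 / V2
C2 = 163 * 36 / 87
C2 = 67.4483 uM

67.4483 uM


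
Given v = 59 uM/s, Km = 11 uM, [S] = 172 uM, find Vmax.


Vmax = v * (Km + [S]) / [S]
Vmax = 59 * (11 + 172) / 172
Vmax = 62.7733 uM/s

62.7733 uM/s


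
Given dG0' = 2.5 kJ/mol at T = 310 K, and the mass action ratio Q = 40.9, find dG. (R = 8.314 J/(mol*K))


dG = dG0' + RT * ln(Q) / 1000
dG = 2.5 + 8.314 * 310 * ln(40.9) / 1000
dG = 12.0648 kJ/mol

12.0648 kJ/mol


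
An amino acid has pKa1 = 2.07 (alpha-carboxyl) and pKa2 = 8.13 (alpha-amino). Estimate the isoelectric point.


pI = (pKa1 + pKa2) / 2
pI = (2.07 + 8.13) / 2
pI = 5.1

5.1


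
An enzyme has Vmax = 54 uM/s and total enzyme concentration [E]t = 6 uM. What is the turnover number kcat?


kcat = Vmax / [E]t
kcat = 54 / 6
kcat = 9.0 s^-1

9.0 s^-1


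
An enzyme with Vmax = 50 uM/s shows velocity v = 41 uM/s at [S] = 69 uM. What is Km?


Km = [S] * (Vmax - v) / v
Km = 69 * (50 - 41) / 41
Km = 15.1463 uM

15.1463 uM


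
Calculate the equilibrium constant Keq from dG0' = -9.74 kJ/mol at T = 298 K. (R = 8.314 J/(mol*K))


Keq = exp(-dG0 * 1000 / (R * T))
Keq = exp(-(-9.74) * 1000 / (8.314 * 298))
Keq = 50.9716

50.9716


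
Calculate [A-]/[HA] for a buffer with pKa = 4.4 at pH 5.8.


[A-]/[HA] = 10^(pH - pKa)
= 10^(5.8 - 4.4)
= 25.1189

25.1189


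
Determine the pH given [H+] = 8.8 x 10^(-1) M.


pH = -log10([H+])
pH = -log10(8.8 x 10^(-1))
pH = 0.0555

0.0555


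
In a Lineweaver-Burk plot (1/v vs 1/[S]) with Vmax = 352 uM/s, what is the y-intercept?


y-intercept = 1/Vmax
= 1/352
= 0.0028 s/uM

0.0028 s/uM
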